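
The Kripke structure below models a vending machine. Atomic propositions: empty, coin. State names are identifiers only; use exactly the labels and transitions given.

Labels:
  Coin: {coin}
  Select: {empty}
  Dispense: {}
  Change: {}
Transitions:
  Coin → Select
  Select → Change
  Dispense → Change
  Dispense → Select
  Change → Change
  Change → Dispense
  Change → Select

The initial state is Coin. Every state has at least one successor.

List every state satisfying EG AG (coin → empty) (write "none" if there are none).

States satisfying AG (coin → empty): {Select, Dispense, Change}.
States satisfying EG AG (coin → empty): {Select, Dispense, Change}.

{Select, Dispense, Change}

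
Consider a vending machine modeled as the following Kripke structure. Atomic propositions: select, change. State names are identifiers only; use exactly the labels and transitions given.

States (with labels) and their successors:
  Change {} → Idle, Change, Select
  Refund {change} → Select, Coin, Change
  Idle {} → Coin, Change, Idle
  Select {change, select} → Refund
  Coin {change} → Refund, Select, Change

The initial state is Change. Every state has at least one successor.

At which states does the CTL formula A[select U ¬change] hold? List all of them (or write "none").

{Change, Idle}

States satisfying select: {Select}.
States satisfying ¬change: {Change, Idle}.
States satisfying A[select U ¬change]: {Change, Idle}.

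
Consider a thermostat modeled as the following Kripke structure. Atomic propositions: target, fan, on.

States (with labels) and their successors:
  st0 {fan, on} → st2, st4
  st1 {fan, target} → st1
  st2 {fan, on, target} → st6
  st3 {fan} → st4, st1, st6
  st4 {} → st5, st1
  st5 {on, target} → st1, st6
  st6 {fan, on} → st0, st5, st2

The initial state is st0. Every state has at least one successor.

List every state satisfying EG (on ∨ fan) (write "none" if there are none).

States satisfying on ∨ fan: {st0, st1, st2, st3, st5, st6}.
States satisfying EG (on ∨ fan): {st0, st1, st2, st3, st5, st6}.

{st0, st1, st2, st3, st5, st6}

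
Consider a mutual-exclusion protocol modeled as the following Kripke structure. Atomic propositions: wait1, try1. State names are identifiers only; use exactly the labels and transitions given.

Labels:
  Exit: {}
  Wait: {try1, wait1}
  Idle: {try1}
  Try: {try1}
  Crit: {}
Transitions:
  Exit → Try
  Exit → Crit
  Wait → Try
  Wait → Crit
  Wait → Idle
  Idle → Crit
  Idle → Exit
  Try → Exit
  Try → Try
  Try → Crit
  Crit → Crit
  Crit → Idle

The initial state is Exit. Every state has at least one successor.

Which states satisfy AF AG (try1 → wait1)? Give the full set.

States satisfying AG (try1 → wait1): ∅.
States satisfying AF AG (try1 → wait1): ∅.

none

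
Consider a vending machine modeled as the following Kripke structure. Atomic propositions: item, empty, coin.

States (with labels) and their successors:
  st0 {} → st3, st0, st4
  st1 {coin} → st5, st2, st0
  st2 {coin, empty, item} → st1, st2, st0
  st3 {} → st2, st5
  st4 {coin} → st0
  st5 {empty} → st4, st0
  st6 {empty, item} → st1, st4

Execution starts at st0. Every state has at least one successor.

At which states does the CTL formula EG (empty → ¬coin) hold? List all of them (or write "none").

States satisfying empty → ¬coin: {st0, st1, st3, st4, st5, st6}.
States satisfying EG (empty → ¬coin): {st0, st1, st3, st4, st5, st6}.

{st0, st1, st3, st4, st5, st6}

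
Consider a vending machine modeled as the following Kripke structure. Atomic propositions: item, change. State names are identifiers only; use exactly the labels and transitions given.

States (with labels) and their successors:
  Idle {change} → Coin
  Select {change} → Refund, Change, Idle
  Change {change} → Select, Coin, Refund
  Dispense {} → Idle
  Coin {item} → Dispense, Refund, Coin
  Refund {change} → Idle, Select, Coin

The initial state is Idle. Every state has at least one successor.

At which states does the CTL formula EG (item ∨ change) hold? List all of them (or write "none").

{Idle, Select, Change, Coin, Refund}

States satisfying item ∨ change: {Idle, Select, Change, Coin, Refund}.
States satisfying EG (item ∨ change): {Idle, Select, Change, Coin, Refund}.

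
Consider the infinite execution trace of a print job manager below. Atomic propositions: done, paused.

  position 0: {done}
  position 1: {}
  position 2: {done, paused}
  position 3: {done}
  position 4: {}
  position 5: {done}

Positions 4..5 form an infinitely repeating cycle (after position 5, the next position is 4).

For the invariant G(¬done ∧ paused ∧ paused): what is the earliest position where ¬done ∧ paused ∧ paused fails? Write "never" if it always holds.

0

At position 0 the labels are {done}, so ¬done ∧ paused ∧ paused is false there. This is the first violation.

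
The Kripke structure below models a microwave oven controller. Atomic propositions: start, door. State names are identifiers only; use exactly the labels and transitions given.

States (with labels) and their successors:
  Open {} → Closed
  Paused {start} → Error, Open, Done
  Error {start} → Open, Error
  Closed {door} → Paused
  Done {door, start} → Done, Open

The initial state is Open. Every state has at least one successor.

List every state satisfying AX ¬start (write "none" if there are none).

States satisfying ¬start: {Open, Closed}.
States satisfying AX ¬start: {Open}.

{Open}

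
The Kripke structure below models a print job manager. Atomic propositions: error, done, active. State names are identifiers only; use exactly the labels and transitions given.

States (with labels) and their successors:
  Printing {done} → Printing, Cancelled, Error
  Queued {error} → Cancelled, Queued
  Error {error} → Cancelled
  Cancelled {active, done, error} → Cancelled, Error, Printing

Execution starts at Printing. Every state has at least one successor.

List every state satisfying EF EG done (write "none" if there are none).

{Printing, Queued, Error, Cancelled}

States satisfying EG done: {Printing, Cancelled}.
States satisfying EF EG done: {Printing, Queued, Error, Cancelled}.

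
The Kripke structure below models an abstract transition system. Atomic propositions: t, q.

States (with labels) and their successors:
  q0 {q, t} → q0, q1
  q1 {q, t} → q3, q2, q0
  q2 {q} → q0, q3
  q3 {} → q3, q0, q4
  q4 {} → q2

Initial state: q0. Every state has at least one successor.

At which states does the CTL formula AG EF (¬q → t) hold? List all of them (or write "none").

States satisfying EF (¬q → t): {q0, q1, q2, q3, q4}.
States satisfying AG EF (¬q → t): {q0, q1, q2, q3, q4}.

{q0, q1, q2, q3, q4}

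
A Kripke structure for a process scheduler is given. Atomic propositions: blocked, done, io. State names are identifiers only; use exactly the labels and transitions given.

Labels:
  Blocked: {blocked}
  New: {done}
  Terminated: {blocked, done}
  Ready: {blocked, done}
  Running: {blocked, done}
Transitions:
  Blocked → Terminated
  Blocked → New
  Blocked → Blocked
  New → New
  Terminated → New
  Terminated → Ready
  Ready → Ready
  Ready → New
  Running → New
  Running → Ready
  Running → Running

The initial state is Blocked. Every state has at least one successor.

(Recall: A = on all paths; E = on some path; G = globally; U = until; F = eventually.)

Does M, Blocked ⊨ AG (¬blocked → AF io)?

Violated

States satisfying ¬blocked → AF io: {Blocked, Terminated, Ready, Running}.
States satisfying AG (¬blocked → AF io): ∅.
New is reachable from Blocked and violates ¬blocked → AF io, so AG fails at Blocked.
Blocked ∉ Sat(AG (¬blocked → AF io)).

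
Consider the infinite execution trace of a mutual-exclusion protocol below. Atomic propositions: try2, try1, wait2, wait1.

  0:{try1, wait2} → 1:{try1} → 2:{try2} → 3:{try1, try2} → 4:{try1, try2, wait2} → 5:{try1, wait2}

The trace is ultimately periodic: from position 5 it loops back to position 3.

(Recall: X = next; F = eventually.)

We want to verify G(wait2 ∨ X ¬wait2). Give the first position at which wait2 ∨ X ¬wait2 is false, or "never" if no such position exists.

Check wait2 ∨ X ¬wait2 at each position in order: 0 ✓, 1 ✓, 2 ✓.
At position 3 the labels are {try1, try2} and the next position 4 has {try1, try2, wait2}, so wait2 ∨ X ¬wait2 is false there. This is the first violation.

3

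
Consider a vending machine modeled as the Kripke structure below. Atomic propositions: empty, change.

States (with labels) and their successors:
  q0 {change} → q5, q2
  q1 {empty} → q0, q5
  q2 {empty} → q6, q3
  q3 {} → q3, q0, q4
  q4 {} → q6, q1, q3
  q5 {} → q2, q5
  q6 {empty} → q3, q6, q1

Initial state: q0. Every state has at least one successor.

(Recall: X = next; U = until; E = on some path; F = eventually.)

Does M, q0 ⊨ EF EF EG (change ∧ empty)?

States satisfying EF EG (change ∧ empty): ∅.
States satisfying EF EF EG (change ∧ empty): ∅.
No suitable path/successor from q0 witnesses the formula.
q0 ∉ Sat(EF EF EG (change ∧ empty)).

Does not hold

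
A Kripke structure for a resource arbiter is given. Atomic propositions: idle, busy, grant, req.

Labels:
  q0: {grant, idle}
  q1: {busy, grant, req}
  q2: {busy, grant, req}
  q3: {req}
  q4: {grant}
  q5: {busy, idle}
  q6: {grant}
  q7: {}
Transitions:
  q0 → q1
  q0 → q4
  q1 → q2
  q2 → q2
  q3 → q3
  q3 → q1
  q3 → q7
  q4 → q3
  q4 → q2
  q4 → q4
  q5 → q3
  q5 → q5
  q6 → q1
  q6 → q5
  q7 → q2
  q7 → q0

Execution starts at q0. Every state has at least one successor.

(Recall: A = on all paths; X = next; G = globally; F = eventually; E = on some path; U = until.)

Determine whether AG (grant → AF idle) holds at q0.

No

States satisfying grant → AF idle: {q0, q3, q5, q7}.
States satisfying AG (grant → AF idle): ∅.
q1 is reachable from q0 and violates grant → AF idle, so AG fails at q0.
q0 ∉ Sat(AG (grant → AF idle)).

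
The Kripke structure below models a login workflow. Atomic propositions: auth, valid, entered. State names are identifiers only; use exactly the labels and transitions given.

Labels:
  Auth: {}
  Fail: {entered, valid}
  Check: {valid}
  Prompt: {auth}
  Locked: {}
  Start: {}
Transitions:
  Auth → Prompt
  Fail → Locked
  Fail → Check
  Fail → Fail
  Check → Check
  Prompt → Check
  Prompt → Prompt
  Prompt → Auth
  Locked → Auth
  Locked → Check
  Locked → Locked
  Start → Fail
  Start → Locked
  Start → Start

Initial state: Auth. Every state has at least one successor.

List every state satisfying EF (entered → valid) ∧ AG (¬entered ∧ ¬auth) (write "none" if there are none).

{Check}

States satisfying entered → valid: {Auth, Fail, Check, Prompt, Locked, Start}.
States satisfying EF (entered → valid): {Auth, Fail, Check, Prompt, Locked, Start}.
States satisfying ¬entered ∧ ¬auth: {Auth, Check, Locked, Start}.
States satisfying AG (¬entered ∧ ¬auth): {Check}.
States satisfying EF (entered → valid) ∧ AG (¬entered ∧ ¬auth): {Check}.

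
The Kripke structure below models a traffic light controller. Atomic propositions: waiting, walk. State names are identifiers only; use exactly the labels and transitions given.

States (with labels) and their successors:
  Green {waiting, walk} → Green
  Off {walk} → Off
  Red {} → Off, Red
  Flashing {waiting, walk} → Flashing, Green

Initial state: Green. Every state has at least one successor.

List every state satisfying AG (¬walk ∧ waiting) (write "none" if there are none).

States satisfying ¬walk ∧ waiting: ∅.
States satisfying AG (¬walk ∧ waiting): ∅.

none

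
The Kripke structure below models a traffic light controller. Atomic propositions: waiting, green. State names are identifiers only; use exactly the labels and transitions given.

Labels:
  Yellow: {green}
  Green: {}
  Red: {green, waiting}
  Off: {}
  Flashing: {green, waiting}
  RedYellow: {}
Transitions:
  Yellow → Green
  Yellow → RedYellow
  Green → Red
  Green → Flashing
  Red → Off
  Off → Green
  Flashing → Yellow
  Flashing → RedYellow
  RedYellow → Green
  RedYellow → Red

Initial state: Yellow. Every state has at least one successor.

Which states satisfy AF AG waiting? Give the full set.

States satisfying AG waiting: ∅.
States satisfying AF AG waiting: ∅.

none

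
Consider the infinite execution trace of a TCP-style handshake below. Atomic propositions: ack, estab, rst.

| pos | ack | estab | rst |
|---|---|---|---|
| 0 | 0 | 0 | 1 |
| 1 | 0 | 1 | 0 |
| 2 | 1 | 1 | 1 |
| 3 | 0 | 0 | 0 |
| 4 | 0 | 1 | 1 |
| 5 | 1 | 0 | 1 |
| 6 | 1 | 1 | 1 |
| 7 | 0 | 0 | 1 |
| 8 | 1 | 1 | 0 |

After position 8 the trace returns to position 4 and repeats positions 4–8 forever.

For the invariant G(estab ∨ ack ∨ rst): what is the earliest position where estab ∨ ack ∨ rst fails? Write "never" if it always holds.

Check estab ∨ ack ∨ rst at each position in order: 0 ✓, 1 ✓, 2 ✓.
At position 3 the labels are {}, so estab ∨ ack ∨ rst is false there. This is the first violation.

3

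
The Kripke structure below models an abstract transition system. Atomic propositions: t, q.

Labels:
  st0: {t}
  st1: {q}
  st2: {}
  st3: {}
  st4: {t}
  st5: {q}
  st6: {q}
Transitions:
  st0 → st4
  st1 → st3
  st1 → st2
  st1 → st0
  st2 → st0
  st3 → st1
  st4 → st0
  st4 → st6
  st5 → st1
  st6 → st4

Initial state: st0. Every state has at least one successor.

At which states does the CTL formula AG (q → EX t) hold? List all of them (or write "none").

{st0, st1, st2, st3, st4, st6}

States satisfying q → EX t: {st0, st1, st2, st3, st4, st6}.
States satisfying AG (q → EX t): {st0, st1, st2, st3, st4, st6}.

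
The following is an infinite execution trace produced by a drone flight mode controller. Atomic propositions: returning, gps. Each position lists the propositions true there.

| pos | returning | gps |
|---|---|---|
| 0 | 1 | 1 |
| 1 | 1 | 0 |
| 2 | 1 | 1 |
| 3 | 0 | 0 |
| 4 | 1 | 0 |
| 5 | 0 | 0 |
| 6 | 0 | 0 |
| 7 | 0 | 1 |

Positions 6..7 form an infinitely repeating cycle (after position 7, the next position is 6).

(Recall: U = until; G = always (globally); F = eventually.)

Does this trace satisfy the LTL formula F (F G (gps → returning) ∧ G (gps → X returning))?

Does not hold

F G (gps → returning) ∧ G (gps → X returning) is false at every position 0..7, so it never becomes true and F (F G (gps → returning) ∧ G (gps → X returning)) fails.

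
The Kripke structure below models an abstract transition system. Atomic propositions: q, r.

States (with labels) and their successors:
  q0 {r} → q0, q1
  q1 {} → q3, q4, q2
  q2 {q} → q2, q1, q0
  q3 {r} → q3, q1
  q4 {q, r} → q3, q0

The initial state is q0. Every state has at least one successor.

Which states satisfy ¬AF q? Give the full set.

{q0, q1, q3}

States satisfying q: {q2, q4}.
States satisfying AF q: {q2, q4}.
States satisfying ¬AF q: {q0, q1, q3}.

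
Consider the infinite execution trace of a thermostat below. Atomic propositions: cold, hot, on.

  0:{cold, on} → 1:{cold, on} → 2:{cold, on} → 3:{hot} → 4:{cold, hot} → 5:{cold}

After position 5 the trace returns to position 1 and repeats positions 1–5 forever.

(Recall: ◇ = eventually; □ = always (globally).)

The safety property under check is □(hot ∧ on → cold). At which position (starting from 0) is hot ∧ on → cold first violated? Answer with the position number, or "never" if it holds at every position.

never

hot ∧ on → cold holds at every position 0..5, and those are all the positions the trace ever visits, so the invariant □(hot ∧ on → cold) is never violated.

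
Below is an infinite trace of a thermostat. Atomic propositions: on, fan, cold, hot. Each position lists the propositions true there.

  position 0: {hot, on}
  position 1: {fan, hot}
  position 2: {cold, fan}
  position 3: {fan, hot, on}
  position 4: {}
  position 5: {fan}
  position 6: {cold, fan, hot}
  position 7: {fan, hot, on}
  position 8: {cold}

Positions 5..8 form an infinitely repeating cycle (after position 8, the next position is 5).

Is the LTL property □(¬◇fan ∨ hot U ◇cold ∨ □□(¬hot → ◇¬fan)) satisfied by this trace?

¬◇fan ∨ hot U ◇cold ∨ □□(¬hot → ◇¬fan) holds at every position 0..8, and those are all positions ever visited, so □(¬◇fan ∨ hot U ◇cold ∨ □□(¬hot → ◇¬fan)) holds.

Yes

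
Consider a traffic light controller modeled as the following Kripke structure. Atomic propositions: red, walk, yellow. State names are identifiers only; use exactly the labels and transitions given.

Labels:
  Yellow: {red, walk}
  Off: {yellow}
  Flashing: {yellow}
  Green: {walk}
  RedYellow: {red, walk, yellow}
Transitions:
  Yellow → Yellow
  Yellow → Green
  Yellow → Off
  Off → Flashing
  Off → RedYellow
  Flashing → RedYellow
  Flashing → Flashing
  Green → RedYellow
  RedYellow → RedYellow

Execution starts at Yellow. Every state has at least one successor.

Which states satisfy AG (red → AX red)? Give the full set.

{Off, Flashing, Green, RedYellow}

States satisfying red → AX red: {Off, Flashing, Green, RedYellow}.
States satisfying AG (red → AX red): {Off, Flashing, Green, RedYellow}.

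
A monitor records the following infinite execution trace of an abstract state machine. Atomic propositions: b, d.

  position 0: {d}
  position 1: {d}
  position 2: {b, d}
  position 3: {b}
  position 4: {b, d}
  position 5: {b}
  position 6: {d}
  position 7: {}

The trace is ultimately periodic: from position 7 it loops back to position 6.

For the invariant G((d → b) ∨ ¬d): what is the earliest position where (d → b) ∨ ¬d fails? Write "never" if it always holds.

0

At position 0 the labels are {d}, so (d → b) ∨ ¬d is false there. This is the first violation.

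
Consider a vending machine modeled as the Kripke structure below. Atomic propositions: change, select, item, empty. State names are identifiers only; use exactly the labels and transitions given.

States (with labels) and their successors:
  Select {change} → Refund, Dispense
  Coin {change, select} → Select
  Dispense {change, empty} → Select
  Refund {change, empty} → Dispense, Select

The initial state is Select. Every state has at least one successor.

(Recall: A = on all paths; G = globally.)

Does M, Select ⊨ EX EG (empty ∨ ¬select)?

States satisfying EG (empty ∨ ¬select): {Select, Dispense, Refund}.
States satisfying EX EG (empty ∨ ¬select): {Select, Coin, Dispense, Refund}.
Select ∈ Sat(EX EG (empty ∨ ¬select)).

Satisfied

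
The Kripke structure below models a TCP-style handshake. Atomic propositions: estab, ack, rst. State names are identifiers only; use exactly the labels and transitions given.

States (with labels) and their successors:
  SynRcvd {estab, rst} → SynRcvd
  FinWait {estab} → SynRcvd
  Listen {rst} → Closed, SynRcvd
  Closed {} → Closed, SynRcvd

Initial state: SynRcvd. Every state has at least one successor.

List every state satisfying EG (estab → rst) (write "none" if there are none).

{SynRcvd, Listen, Closed}

States satisfying estab → rst: {SynRcvd, Listen, Closed}.
States satisfying EG (estab → rst): {SynRcvd, Listen, Closed}.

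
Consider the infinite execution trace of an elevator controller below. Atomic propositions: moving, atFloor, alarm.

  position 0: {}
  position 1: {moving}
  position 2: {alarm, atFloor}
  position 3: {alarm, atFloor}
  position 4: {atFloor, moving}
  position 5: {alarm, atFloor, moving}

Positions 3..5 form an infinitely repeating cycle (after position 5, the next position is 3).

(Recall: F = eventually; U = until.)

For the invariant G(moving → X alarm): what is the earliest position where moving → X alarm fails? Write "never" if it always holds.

moving → X alarm holds at every position 0..5, and those are all the positions the trace ever visits, so the invariant G(moving → X alarm) is never violated.

never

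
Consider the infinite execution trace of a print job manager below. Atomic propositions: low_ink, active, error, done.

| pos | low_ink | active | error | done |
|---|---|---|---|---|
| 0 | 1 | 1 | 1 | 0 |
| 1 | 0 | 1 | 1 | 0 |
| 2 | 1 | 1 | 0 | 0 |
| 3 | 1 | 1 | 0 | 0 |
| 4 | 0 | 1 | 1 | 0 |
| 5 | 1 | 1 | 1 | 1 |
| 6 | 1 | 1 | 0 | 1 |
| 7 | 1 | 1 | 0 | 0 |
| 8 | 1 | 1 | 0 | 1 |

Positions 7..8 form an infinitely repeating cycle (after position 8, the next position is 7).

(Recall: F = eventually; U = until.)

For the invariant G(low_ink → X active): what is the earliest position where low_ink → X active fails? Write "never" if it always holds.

never

low_ink → X active holds at every position 0..8, and those are all the positions the trace ever visits, so the invariant G(low_ink → X active) is never violated.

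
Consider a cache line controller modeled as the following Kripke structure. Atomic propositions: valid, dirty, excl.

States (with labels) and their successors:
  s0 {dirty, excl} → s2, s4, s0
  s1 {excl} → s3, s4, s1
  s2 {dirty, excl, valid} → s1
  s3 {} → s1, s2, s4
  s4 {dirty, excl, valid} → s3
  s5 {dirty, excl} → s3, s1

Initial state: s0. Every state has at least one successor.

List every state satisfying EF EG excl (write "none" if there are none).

{s0, s1, s2, s3, s4, s5}

States satisfying EG excl: {s0, s1, s2, s5}.
States satisfying EF EG excl: {s0, s1, s2, s3, s4, s5}.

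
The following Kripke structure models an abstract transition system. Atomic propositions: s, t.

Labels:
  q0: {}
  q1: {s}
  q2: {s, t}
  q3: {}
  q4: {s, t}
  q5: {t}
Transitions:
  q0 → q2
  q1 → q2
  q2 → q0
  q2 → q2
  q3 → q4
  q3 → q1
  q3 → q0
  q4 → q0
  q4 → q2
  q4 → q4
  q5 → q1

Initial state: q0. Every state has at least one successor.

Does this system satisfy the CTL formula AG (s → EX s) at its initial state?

Satisfied

States satisfying s → EX s: {q0, q1, q2, q3, q4, q5}.
States satisfying AG (s → EX s): {q0, q1, q2, q3, q4, q5}.
Every state reachable from q0 satisfies s → EX s.
q0 ∈ Sat(AG (s → EX s)).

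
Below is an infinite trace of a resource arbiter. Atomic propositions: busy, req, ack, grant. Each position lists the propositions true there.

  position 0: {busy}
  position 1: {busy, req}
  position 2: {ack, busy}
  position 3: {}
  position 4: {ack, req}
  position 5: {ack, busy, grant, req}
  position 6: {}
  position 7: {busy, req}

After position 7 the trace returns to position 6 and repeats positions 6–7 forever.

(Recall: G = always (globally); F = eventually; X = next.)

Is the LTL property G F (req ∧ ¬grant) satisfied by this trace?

Holds

F (req ∧ ¬grant) holds at every position 0..7, and those are all positions ever visited, so G F (req ∧ ¬grant) holds.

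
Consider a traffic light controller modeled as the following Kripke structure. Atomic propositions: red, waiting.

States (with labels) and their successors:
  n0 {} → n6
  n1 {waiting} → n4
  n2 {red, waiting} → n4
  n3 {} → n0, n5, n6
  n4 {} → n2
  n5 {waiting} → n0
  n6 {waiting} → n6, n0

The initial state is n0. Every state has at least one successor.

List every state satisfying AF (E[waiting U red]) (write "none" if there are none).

{n1, n2, n4}

States satisfying E[waiting U red]: {n2}.
States satisfying AF (E[waiting U red]): {n1, n2, n4}.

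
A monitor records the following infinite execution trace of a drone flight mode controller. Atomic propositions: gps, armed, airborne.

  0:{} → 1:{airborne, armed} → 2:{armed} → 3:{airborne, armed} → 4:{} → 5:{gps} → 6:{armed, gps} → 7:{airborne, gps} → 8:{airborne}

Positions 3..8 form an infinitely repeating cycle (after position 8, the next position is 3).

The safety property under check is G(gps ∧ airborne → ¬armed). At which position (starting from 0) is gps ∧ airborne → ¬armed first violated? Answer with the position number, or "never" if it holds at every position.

gps ∧ airborne → ¬armed holds at every position 0..8, and those are all the positions the trace ever visits, so the invariant G(gps ∧ airborne → ¬armed) is never violated.

never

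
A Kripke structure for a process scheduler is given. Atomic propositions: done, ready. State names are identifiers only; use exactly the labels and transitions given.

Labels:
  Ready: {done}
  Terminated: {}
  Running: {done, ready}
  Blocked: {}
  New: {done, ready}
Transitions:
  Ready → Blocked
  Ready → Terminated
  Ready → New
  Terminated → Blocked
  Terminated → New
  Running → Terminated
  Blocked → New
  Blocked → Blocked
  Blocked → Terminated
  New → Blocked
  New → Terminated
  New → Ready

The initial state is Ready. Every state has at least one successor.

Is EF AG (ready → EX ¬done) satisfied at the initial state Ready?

States satisfying AG (ready → EX ¬done): {Ready, Terminated, Running, Blocked, New}.
States satisfying EF AG (ready → EX ¬done): {Ready, Terminated, Running, Blocked, New}.
Some path from Ready reaches a state where AG (ready → EX ¬done) holds.
Ready ∈ Sat(EF AG (ready → EX ¬done)).

Satisfied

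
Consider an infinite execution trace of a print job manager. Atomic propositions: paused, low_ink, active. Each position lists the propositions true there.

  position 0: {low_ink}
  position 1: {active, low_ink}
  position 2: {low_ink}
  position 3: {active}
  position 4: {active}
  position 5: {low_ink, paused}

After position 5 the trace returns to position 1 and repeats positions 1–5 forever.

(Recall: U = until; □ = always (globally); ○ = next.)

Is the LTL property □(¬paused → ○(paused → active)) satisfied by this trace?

Violated

¬paused → ○(paused → active) must hold at every position from 0 onward. It fails at position 4, so □(¬paused → ○(paused → active)) is false.
Positions where ¬paused holds: 0, 1, 2, 3, 4.
Check ○(paused → active) at each: 0→ok, 1→ok, 2→ok, 3→ok, 4→fails.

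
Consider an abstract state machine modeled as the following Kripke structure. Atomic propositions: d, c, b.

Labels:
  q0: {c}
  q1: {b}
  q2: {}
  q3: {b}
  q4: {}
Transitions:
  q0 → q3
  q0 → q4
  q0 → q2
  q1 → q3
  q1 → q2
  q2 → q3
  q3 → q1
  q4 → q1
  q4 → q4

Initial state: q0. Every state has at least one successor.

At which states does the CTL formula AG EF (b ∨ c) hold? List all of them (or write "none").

States satisfying EF (b ∨ c): {q0, q1, q2, q3, q4}.
States satisfying AG EF (b ∨ c): {q0, q1, q2, q3, q4}.

{q0, q1, q2, q3, q4}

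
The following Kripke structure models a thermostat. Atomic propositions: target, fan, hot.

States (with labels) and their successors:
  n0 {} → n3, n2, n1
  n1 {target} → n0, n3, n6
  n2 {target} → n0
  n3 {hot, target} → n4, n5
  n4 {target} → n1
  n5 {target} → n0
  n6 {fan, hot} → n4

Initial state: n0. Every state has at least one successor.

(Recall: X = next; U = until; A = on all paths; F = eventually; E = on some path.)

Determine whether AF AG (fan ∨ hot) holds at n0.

States satisfying AG (fan ∨ hot): ∅.
States satisfying AF AG (fan ∨ hot): ∅.
There is a path from n0 along which AG (fan ∨ hot) never holds.
n0 ∉ Sat(AF AG (fan ∨ hot)).

Violated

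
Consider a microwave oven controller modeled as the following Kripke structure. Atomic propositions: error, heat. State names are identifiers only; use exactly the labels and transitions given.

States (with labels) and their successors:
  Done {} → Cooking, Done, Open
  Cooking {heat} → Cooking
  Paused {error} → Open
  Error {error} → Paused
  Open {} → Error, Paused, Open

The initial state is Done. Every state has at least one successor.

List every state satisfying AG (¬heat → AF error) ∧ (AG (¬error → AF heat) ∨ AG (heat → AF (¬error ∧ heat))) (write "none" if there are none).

{Cooking}

States satisfying ¬heat → AF error: {Cooking, Paused, Error}.
States satisfying AG (¬heat → AF error): {Cooking}.
States satisfying ¬error → AF heat: {Cooking, Paused, Error}.
States satisfying AG (¬error → AF heat): {Cooking}.
States satisfying heat → AF (¬error ∧ heat): {Done, Cooking, Paused, Error, Open}.
States satisfying AG (heat → AF (¬error ∧ heat)): {Done, Cooking, Paused, Error, Open}.
States satisfying AG (¬heat → AF error) ∧ (AG (¬error → AF heat) ∨ AG (heat → AF (¬error ∧ heat))): {Cooking}.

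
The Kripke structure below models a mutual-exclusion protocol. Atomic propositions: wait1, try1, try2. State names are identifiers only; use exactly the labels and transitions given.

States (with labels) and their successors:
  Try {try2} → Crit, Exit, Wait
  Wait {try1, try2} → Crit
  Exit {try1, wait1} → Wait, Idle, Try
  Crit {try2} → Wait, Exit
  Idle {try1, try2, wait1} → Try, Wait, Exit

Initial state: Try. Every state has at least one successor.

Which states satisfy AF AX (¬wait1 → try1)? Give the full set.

States satisfying AX (¬wait1 → try1): {Crit}.
States satisfying AF AX (¬wait1 → try1): {Wait, Crit}.

{Wait, Crit}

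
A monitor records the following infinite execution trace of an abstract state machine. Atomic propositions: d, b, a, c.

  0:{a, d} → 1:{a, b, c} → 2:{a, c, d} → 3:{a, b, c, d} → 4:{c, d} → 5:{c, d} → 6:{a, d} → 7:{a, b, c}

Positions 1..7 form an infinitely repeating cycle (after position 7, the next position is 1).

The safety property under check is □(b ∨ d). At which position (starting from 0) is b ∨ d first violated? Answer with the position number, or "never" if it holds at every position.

never

b ∨ d holds at every position 0..7, and those are all the positions the trace ever visits, so the invariant □(b ∨ d) is never violated.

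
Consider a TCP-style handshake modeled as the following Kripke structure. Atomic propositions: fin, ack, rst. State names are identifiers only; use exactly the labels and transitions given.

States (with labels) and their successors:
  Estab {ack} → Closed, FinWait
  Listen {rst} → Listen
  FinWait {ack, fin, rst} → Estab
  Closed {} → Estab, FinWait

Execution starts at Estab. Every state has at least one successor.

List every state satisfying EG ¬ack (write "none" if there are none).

States satisfying ¬ack: {Listen, Closed}.
States satisfying EG ¬ack: {Listen}.

{Listen}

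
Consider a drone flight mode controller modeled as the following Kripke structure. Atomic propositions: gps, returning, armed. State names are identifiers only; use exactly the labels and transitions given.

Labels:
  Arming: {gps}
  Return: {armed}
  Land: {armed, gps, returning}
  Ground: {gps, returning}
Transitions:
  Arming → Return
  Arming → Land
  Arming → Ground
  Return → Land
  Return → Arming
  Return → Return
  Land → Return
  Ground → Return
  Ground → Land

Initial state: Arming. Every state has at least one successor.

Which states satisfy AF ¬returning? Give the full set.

States satisfying ¬returning: {Arming, Return}.
States satisfying AF ¬returning: {Arming, Return, Land, Ground}.

{Arming, Return, Land, Ground}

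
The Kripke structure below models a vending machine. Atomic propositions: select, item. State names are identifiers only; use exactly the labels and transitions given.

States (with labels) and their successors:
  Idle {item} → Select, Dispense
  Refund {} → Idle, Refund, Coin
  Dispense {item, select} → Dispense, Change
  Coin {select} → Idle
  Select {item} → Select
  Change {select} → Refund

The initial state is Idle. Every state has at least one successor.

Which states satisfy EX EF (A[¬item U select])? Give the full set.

States satisfying EF (A[¬item U select]): {Idle, Refund, Dispense, Coin, Change}.
States satisfying EX EF (A[¬item U select]): {Idle, Refund, Dispense, Coin, Change}.

{Idle, Refund, Dispense, Coin, Change}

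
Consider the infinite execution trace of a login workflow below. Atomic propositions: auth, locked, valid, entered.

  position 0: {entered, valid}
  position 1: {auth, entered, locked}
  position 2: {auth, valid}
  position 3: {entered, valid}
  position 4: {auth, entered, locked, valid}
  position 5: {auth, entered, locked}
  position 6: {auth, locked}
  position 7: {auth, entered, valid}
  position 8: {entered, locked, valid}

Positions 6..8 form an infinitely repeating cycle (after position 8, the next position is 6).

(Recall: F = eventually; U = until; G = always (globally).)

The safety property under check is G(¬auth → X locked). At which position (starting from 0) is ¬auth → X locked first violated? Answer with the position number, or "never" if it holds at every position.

¬auth → X locked holds at every position 0..8, and those are all the positions the trace ever visits, so the invariant G(¬auth → X locked) is never violated.

never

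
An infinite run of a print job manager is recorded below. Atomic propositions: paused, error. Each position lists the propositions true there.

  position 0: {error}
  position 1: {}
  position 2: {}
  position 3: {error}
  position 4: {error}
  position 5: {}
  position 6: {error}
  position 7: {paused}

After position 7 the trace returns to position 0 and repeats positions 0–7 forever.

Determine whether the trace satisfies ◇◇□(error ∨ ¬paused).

No

◇□(error ∨ ¬paused) is false at every position 0..7, so it never becomes true and ◇◇□(error ∨ ¬paused) fails.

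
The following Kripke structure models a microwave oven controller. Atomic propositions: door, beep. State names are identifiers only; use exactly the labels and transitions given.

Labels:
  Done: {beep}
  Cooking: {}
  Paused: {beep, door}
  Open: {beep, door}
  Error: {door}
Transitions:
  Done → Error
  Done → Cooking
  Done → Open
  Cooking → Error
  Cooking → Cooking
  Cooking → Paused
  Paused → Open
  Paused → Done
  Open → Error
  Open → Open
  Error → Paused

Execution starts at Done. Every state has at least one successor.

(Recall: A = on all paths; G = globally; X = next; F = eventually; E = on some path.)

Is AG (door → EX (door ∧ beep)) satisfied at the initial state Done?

Yes

States satisfying door → EX (door ∧ beep): {Done, Cooking, Paused, Open, Error}.
States satisfying AG (door → EX (door ∧ beep)): {Done, Cooking, Paused, Open, Error}.
Every state reachable from Done satisfies door → EX (door ∧ beep).
Done ∈ Sat(AG (door → EX (door ∧ beep))).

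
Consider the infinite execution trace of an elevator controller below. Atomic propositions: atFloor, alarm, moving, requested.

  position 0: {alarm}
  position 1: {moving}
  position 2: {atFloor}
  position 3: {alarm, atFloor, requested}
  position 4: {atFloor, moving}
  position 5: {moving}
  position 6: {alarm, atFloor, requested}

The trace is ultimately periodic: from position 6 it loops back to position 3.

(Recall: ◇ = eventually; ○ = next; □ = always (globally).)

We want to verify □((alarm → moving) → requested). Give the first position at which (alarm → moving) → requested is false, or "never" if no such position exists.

1

Check (alarm → moving) → requested at each position in order: 0 ✓.
At position 1 the labels are {moving}, so (alarm → moving) → requested is false there. This is the first violation.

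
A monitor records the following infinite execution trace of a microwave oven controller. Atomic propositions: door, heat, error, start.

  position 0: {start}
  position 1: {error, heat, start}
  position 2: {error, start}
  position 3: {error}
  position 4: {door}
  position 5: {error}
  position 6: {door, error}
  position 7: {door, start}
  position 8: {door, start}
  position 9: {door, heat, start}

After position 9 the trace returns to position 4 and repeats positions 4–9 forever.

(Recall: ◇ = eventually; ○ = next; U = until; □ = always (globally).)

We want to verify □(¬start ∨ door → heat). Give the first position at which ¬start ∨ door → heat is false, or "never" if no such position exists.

Check ¬start ∨ door → heat at each position in order: 0 ✓, 1 ✓, 2 ✓.
At position 3 the labels are {error}, so ¬start ∨ door → heat is false there. This is the first violation.

3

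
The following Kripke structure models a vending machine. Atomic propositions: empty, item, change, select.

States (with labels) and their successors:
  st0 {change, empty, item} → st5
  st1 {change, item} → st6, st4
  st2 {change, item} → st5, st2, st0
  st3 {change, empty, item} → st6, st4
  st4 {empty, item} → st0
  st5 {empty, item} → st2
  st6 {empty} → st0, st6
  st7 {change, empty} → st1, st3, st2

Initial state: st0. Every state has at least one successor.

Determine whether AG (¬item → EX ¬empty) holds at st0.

Yes

States satisfying ¬item → EX ¬empty: {st0, st1, st2, st3, st4, st5, st7}.
States satisfying AG (¬item → EX ¬empty): {st0, st2, st4, st5}.
Every state reachable from st0 satisfies ¬item → EX ¬empty.
st0 ∈ Sat(AG (¬item → EX ¬empty)).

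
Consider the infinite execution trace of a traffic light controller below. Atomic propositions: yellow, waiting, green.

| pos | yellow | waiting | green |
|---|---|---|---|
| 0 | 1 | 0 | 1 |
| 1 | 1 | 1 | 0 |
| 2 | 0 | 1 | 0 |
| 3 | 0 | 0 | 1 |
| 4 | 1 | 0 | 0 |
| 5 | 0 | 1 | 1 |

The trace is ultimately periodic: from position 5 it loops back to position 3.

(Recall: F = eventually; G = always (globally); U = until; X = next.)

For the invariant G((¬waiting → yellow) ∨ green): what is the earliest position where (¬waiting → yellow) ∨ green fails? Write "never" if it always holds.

never

(¬waiting → yellow) ∨ green holds at every position 0..5, and those are all the positions the trace ever visits, so the invariant G((¬waiting → yellow) ∨ green) is never violated.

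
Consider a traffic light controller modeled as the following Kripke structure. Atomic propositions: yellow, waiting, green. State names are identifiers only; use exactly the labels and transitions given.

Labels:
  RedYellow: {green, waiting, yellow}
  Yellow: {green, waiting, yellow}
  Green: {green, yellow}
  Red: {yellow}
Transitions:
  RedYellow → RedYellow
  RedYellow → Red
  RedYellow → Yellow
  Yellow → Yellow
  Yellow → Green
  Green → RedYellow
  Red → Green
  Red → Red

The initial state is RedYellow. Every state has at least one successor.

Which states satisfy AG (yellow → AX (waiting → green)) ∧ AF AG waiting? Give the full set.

States satisfying yellow → AX (waiting → green): {RedYellow, Yellow, Green, Red}.
States satisfying AG (yellow → AX (waiting → green)): {RedYellow, Yellow, Green, Red}.
States satisfying AG waiting: ∅.
States satisfying AF AG waiting: ∅.
States satisfying AG (yellow → AX (waiting → green)) ∧ AF AG waiting: ∅.

none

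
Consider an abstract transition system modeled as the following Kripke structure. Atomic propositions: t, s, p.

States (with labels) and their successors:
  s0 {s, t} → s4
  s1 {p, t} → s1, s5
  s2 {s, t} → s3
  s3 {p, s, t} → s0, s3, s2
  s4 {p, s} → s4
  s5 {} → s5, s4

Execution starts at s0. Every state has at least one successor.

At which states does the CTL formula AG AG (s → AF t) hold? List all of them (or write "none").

none

States satisfying AG (s → AF t): ∅.
States satisfying AG AG (s → AF t): ∅.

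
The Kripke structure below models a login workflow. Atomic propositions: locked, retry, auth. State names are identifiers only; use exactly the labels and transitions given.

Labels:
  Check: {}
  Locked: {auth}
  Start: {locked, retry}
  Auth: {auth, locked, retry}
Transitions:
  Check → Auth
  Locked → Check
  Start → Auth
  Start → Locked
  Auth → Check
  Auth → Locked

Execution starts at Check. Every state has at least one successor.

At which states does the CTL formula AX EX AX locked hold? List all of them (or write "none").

{Check, Start}

States satisfying EX AX locked: {Locked, Auth}.
States satisfying AX EX AX locked: {Check, Start}.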